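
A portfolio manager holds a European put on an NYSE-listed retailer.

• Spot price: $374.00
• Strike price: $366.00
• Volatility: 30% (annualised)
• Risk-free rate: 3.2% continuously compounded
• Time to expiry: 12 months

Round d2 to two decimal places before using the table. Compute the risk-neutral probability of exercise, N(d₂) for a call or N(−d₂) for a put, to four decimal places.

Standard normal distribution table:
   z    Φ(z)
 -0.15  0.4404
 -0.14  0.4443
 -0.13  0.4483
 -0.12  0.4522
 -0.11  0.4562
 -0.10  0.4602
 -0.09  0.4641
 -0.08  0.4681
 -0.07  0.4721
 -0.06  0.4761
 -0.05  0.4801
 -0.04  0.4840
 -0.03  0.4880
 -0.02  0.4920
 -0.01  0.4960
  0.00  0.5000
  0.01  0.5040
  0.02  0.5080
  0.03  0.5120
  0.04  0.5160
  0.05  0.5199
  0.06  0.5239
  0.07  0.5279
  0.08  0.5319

0.4880

σ√T = 0.3·√1 = 0.3000
d₁ = [ln(374/366) + (0.032 + 0.3²/2)·1] / 0.3000 = [0.0216 + 0.0770] / 0.3000 = 0.3287 ≈ 0.33
d₂ = d₁ − σ√T = 0.3287 − 0.3000 = 0.0287 ≈ 0.03
Risk-neutral Pr[S_T < K] = N(−d₂) = N(-0.03) = 0.4880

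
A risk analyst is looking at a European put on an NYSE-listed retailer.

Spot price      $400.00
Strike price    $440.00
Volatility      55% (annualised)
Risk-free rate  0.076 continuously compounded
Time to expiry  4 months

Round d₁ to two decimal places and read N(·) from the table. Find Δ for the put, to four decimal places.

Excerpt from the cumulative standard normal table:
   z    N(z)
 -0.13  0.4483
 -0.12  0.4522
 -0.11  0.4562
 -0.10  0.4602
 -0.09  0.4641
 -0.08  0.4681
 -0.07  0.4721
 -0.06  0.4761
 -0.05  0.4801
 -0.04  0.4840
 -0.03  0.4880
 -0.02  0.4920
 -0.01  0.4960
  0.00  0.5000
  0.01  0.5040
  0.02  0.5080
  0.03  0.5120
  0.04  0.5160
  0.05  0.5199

σ√T = 0.55 × 0.5774 = 0.3175
d₁ = [ln(400/440) + (0.076 + 0.55²/2)·0.3333] / 0.3175 = [-0.0953 + 0.0757] / 0.3175 = -0.0616 → -0.06
N(d₁) = N(-0.06) = 0.4761
Δ_put = N(d₁) − 1 = 0.4761 − 1 = -0.5239

-0.5239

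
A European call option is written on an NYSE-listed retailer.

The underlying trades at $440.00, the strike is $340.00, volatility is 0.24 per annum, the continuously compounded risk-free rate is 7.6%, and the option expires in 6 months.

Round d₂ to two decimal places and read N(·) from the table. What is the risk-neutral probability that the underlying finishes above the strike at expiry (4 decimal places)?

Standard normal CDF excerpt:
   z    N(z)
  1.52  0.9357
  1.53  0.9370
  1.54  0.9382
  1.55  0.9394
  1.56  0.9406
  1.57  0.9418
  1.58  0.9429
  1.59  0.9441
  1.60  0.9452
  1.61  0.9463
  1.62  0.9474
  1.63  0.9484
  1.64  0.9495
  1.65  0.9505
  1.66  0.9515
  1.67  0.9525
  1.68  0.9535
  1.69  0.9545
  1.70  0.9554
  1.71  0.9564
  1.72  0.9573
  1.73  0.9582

T = 0.5;  σ√T = 0.1697
d₁ = [ln(440/340) + (0.076 + ½·0.24²)·0.5] / (σ√T) = (0.2578 + 0.0524) / 0.1697 = 1.8280 which rounds to 1.83
d₂ = 1.8280 − 0.1697 = 1.6583 which rounds to 1.66
Risk-neutral Pr[S_T > K] = N(d₂) = N(1.66) = 0.9515

0.9515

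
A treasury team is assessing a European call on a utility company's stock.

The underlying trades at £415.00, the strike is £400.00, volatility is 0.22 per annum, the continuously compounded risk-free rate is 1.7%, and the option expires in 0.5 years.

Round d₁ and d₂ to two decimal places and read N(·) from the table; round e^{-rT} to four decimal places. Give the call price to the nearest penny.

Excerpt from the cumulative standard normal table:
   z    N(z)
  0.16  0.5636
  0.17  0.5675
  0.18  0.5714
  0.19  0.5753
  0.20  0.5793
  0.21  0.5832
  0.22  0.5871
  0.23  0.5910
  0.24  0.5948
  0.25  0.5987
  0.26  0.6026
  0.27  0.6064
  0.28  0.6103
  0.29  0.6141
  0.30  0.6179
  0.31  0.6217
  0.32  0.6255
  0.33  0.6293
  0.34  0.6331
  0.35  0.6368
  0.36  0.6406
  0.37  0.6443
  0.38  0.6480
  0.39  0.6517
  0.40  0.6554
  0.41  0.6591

σ√T = 0.22·√0.5 = 0.1556
d₁ = [ln(415/400) + (0.017 + 0.22²/2)·0.5] / 0.1556 = [0.0368 + 0.0206] / 0.1556 = 0.3691 which rounds to 0.37
d₂ = d₁ − σ√T = 0.3691 − 0.1556 = 0.2135 which rounds to 0.21
e^(−rT) = e^(−0.017·0.5) = 0.9915
C = 415·N(0.37) − 400·0.9915·N(0.21) = 415·0.6443 − 400·0.9915·0.5832 = 267.3845 − 231.2971 = 36.0874

£36.09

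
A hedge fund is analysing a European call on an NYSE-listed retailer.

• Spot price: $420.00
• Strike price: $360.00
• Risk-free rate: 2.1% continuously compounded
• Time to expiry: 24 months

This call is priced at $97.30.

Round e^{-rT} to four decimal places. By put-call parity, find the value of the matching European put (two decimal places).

$22.50

exp(−rT) = exp(−0.021·2) = 0.9589
Put-call parity: C − P = S − K·e^(−rT) = 420 − 360·0.9589 = 420 − 345.2040 = 74.7960
P = C − (C − P) = 97.30 − (74.7960) = 22.5040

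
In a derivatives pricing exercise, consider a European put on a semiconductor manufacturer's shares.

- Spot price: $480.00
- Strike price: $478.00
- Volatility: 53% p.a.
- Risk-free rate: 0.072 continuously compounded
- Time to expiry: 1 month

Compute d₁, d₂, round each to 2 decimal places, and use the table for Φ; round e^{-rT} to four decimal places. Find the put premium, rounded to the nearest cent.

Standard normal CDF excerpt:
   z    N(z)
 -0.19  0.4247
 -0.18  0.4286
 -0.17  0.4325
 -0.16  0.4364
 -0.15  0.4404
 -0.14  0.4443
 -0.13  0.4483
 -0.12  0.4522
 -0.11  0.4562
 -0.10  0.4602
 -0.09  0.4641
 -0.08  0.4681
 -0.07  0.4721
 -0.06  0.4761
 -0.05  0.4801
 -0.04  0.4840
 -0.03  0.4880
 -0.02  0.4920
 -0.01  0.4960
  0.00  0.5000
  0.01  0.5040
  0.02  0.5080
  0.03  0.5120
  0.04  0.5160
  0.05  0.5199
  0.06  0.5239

$26.20

σ√T = 0.53·√0.08333 = 0.1530
ln(S/K) + (r + σ²/2)T = ln(480/478) + (0.072 + 0.53²/2)·0.08333 = 0.0042 + 0.0177 = 0.0219
d₁ = 0.0219 / 0.1530 = 0.1430 ≈ 0.14
d₂ = d₁ − σ√T = 0.1430 − 0.1530 = -0.0100 ≈ -0.01
e^(−rT) = e^(−0.072·0.08333) = 0.9940
N(−d₂) = N(0.01) = 0.5040;  N(−d₁) = N(-0.14) = 0.4443
P = 478·0.9940·0.5040 − 480·0.4443 = 239.4665 − 213.2640 = 26.2025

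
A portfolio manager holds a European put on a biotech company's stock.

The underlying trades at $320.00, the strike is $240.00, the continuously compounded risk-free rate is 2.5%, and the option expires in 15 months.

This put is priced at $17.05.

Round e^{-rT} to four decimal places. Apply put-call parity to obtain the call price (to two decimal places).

$104.44

e^(−rT) = e^(−0.025·1.25) = 0.9692
Put-call parity: C − P = S − K·e^(−rT) = 320 − 240·0.9692 = 320 − 232.6080 = 87.3920
C = P + (C − P) = 17.05 + (87.3920) = 104.4420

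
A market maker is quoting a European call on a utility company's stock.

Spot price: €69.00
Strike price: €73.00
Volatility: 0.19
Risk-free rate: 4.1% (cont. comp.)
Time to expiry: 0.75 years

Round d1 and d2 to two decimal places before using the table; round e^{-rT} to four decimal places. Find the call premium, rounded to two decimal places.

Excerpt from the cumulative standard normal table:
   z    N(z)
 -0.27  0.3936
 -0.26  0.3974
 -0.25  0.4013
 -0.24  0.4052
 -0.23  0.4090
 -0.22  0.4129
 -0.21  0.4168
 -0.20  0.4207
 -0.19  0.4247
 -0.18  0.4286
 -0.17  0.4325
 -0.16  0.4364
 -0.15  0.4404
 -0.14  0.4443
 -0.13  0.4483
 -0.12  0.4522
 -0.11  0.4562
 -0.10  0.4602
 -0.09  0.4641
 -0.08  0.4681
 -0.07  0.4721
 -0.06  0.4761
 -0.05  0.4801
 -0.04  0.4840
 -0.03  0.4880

σ√T = 0.19 × 0.8660 = 0.1645
d₁ = [ln(69/73) + (0.041 + 0.19²/2)·0.75] / 0.1645 = [-0.0564 + 0.0443] / 0.1645 = -0.0733 → -0.07
d₂ = d₁ − σ√T = -0.0733 − 0.1645 = -0.2379 → -0.24
exp(−rT) = exp(−0.041·0.75) = 0.9697
N(d₁) = N(-0.07) = 0.4721;  N(d₂) = N(-0.24) = 0.4052
C = 69·0.4721 − 73·0.9697·0.4052 = 32.5749 − 28.6833 = 3.8916

€3.89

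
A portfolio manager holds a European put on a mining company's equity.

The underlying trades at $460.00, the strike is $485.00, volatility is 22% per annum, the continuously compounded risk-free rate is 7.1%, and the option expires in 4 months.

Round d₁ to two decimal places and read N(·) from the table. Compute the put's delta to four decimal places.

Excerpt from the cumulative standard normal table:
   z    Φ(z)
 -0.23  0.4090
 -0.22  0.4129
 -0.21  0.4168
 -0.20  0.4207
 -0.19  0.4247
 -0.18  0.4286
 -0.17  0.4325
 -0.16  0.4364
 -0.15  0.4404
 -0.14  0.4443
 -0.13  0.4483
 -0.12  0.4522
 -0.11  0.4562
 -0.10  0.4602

σ√T = 0.22 × 0.5774 = 0.1270
ln(S/K) + (r + σ²/2)T = ln(460/485) + (0.071 + 0.22²/2)·0.3333 = -0.0529 + 0.0317 = -0.0212
d₁ = -0.0212 / 0.1270 = -0.1668 → -0.17
N(d₁) = N(-0.17) = 0.4325
Δ_put = N(d₁) − 1 = 0.4325 − 1 = -0.5675

-0.5675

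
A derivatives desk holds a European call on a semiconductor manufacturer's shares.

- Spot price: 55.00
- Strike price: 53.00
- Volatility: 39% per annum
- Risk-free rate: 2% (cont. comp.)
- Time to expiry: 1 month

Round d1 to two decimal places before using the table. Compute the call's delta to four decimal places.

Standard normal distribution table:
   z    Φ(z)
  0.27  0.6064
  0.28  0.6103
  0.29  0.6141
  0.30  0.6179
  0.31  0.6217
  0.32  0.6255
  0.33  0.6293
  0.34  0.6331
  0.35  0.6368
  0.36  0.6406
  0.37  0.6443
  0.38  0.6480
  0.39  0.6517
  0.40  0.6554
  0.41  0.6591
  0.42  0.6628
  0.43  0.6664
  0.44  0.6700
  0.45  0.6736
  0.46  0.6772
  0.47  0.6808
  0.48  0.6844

σ√T = 0.39 × 0.2887 = 0.1126
d₁ = [ln(55/53) + (0.02 + ½·0.39²)·0.08333] / (σ√T) = (0.0370 + 0.0080) / 0.1126 = 0.4001 which rounds to 0.40
N(d₁) = N(0.40) = 0.6554
Δ_call = N(d₁) = 0.6554

0.6554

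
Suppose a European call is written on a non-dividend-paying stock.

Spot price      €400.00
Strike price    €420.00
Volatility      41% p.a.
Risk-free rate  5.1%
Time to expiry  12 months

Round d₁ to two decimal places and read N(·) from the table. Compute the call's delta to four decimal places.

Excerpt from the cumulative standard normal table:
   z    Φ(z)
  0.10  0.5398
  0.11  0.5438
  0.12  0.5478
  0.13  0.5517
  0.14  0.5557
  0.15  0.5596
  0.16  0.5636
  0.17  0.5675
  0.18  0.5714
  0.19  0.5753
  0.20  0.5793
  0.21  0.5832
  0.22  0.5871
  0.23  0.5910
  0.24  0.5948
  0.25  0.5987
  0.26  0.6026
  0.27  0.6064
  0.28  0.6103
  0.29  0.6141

0.5832

σ√T = 0.41 × 1.0000 = 0.4100
d₁ = [ln(400/420) + (0.051 + 0.41²/2)·1] / 0.4100 = [-0.0488 + 0.1350] / 0.4100 = 0.2104 → 0.21
N(d₁) = N(0.21) = 0.5832
Δ_call = N(d₁) = 0.5832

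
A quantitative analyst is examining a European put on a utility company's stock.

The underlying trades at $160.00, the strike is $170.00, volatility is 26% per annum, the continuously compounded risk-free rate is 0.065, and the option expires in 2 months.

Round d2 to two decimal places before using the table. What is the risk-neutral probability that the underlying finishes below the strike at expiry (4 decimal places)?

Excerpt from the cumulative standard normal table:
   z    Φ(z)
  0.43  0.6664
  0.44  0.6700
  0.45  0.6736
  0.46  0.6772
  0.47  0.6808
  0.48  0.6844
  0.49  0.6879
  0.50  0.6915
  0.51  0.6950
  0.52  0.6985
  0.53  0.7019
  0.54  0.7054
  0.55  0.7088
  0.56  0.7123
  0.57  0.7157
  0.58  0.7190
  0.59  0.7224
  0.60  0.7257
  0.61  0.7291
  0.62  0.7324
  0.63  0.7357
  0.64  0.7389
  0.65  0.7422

0.6985

σ√T = 0.26 × 0.4082 = 0.1061
d₁ = [ln(160/170) + (0.065 + ½·0.26²)·0.1667] / (σ√T) = (-0.0606 + 0.0165) / 0.1061 = -0.4160 → -0.42
d₂ = -0.4160 − 0.1061 = -0.5222 → -0.52
Pr(exercise) under Q = N(−d₂) = N(0.52) = 0.6985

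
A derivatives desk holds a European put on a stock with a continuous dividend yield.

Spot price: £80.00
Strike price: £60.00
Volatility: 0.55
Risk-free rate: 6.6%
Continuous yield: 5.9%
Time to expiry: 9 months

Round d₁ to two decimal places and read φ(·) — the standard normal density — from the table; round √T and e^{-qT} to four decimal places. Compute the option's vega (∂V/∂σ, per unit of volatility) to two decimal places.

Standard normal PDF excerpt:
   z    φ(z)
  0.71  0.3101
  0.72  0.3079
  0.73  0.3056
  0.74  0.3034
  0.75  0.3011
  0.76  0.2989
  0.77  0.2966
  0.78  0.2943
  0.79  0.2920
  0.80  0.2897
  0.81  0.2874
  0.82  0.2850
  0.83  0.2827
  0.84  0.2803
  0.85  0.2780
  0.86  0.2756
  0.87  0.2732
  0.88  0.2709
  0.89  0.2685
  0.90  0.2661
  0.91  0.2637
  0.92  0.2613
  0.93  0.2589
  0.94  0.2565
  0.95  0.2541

18.43

σ√T = 0.55·√0.75 = 0.4763
d₁ = [ln(80/60) + (0.066 − 0.059 + 0.55²/2)·0.75] / 0.4763 = [0.2877 + 0.1187] / 0.4763 = 0.8532 ≈ 0.85
√T = √0.75 = 0.8660
φ(d₁) = φ(0.85) = 0.2780
exp(−qT) = exp(−0.059·0.75) = 0.9567
vega = S·exp(−qT)·φ(d₁)·√T = 80·0.9567·0.2780·0.8660 = 18.4259
(The call has the same vega.)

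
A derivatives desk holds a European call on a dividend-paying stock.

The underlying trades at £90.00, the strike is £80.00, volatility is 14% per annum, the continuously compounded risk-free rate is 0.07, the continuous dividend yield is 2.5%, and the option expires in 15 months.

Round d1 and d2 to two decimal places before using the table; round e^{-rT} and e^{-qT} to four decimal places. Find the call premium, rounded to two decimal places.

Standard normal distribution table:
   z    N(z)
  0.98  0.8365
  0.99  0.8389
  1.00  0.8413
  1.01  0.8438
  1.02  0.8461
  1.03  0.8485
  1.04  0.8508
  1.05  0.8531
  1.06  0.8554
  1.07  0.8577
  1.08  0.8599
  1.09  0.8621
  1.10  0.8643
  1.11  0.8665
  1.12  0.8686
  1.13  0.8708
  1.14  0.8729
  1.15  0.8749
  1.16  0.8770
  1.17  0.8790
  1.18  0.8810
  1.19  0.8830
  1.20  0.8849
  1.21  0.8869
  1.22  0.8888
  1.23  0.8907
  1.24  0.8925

T = 1.25;  σ√T = 0.1565
d₁ = [ln(90/80) + (0.07 − 0.025 + ½·0.14²)·1.25] / (σ√T) = (0.1178 + 0.0685) / 0.1565 = 1.1901 ≈ 1.19
d₂ = 1.1901 − 0.1565 = 1.0336 ≈ 1.03
e^(−qT) = e^(−0.025·1.25) = 0.9692;  e^(−rT) = e^(−0.07·1.25) = 0.9162
C = 90·0.9692·N(1.19) − 80·0.9162·N(1.03) = 90·0.9692·0.8830 − 80·0.9162·0.8485 = 77.0223 − 62.1917 = 14.8307

£14.83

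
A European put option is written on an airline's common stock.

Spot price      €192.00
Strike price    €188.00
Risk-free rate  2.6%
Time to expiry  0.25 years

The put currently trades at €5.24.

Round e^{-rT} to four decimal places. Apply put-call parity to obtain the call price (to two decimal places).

exp(−rT) = exp(−0.026·0.25) = 0.9935
Put-call parity: C − P = S − K·e^(−rT) = 192 − 188·0.9935 = 192 − 186.7780 = 5.2220
C = P + (C − P) = 5.24 + (5.2220) = 10.4620

€10.46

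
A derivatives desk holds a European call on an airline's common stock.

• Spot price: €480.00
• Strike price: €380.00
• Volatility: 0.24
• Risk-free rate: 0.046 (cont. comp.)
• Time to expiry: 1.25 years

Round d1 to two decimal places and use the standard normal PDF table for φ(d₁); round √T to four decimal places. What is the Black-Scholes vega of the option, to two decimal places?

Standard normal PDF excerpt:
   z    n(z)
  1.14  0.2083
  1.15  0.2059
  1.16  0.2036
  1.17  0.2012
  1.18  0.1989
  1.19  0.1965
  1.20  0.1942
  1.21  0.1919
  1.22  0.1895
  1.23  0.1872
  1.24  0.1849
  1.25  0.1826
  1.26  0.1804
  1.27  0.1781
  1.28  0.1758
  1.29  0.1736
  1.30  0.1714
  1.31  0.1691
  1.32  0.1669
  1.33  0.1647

σ√T = 0.24·√1.25 = 0.2683
d₁ = [ln(480/380) + (0.046 + ½·0.24²)·1.25] / (σ√T) = (0.2336 + 0.0935) / 0.2683 = 1.2191 ⇒ 1.22
√T = √1.25 = 1.1180
φ(d₁) = φ(1.22) = 0.1895
vega = S·φ(d₁)·√T = 480·0.1895·1.1180 = 101.6933

101.69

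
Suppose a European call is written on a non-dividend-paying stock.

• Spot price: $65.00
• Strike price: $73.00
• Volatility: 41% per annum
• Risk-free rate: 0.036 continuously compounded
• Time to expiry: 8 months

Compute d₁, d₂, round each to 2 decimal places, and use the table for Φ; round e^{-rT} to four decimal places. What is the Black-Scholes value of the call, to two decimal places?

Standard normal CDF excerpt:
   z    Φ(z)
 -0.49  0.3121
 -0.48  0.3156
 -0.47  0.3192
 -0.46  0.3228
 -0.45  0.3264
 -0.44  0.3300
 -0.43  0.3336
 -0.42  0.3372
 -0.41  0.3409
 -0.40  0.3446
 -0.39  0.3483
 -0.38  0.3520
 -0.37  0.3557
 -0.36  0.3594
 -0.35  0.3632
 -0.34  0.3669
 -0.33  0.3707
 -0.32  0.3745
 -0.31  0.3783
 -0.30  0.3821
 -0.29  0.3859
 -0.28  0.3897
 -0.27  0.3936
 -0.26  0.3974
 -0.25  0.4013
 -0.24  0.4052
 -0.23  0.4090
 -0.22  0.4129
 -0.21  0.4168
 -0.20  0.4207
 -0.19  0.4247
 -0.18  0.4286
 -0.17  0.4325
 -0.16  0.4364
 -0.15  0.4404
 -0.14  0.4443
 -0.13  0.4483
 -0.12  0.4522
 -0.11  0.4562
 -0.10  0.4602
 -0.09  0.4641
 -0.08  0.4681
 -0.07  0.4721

$6.13

σ√T = 0.41·√0.6667 = 0.3348
ln(S/K) + (r + σ²/2)T = ln(65/73) + (0.036 + 0.41²/2)·0.6667 = -0.1161 + 0.0800 = -0.0360
d₁ = -0.0360 / 0.3348 = -0.1077 ⇒ -0.11
d₂ = d₁ − σ√T = -0.1077 − 0.3348 = -0.4424 ⇒ -0.44
e^(−rT) = e^(−0.036·0.6667) = 0.9763
N(d₁) = N(-0.11) = 0.4562;  N(d₂) = N(-0.44) = 0.3300
C = 65·0.4562 − 73·0.9763·0.3300 = 29.6530 − 23.5191 = 6.1339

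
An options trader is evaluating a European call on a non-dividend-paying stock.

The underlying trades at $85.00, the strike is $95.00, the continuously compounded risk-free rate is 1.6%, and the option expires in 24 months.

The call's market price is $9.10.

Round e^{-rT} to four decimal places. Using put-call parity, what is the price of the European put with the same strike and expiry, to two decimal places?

exp(−rT) = exp(−0.016·2) = 0.9685
Put-call parity: C − P = S − K·e^(−rT) = 85 − 95·0.9685 = 85 − 92.0075 = -7.0075
P = C − (C − P) = 9.10 − (-7.0075) = 16.1075

$16.11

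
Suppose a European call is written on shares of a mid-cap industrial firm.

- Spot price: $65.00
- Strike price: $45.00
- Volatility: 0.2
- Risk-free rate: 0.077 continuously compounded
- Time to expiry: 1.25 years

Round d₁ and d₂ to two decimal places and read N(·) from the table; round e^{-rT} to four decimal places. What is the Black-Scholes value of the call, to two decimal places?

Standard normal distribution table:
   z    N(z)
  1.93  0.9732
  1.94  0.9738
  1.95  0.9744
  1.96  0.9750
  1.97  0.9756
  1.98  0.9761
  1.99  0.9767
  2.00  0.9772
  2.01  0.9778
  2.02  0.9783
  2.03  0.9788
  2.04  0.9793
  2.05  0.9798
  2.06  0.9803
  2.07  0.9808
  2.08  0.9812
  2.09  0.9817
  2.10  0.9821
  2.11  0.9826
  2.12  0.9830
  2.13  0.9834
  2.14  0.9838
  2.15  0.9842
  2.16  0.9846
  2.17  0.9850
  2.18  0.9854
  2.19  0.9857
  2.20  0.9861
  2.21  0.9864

$24.22

σ√T = 0.2 × 1.1180 = 0.2236
d₁ = [ln(65/45) + (0.077 + 0.2²/2)·1.25] / 0.2236 = [0.3677 + 0.1212] / 0.2236 = 2.1868 → 2.19
d₂ = d₁ − σ√T = 2.1868 − 0.2236 = 1.9632 → 1.96
e^(−rT) = e^(−0.077·1.25) = 0.9082
N(d₁) = N(2.19) = 0.9857;  N(d₂) = N(1.96) = 0.9750
C = 65·0.9857 − 45·0.9082·0.9750 = 64.0705 − 39.8473 = 24.2232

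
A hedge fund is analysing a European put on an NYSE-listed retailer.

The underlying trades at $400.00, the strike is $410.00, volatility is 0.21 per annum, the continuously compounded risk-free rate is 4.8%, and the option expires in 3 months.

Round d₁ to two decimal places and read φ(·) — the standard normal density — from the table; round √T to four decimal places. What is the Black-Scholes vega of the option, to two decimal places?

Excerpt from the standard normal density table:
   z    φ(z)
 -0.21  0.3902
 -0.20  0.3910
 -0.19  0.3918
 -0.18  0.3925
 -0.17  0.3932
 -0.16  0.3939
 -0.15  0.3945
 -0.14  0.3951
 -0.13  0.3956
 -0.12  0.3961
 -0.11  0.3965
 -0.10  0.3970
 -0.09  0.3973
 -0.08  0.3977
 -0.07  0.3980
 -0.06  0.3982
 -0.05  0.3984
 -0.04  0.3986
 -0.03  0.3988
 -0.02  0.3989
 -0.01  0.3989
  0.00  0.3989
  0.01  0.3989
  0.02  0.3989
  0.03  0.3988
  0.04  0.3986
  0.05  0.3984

σ√T = 0.21·√0.25 = 0.1050
d₁ = [ln(400/410) + (0.048 + ½·0.21²)·0.25] / (σ√T) = (-0.0247 + 0.0175) / 0.1050 = -0.0684 which rounds to -0.07
√T = √0.25 = 0.5000
φ(d₁) = φ(-0.07) = 0.3980
vega = S·φ(d₁)·√T = 400·0.3980·0.5000 = 79.6000

79.60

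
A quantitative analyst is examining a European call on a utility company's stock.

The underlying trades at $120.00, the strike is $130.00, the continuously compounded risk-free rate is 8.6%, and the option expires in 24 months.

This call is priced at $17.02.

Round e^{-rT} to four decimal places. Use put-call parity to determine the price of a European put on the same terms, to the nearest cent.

e^(−rT) = e^(−0.086·2) = 0.8420
Put-call parity: C − P = S − K·e^(−rT) = 120 − 130·0.8420 = 120 − 109.4600 = 10.5400
P = C − (C − P) = 17.02 − (10.5400) = 6.4800

$6.48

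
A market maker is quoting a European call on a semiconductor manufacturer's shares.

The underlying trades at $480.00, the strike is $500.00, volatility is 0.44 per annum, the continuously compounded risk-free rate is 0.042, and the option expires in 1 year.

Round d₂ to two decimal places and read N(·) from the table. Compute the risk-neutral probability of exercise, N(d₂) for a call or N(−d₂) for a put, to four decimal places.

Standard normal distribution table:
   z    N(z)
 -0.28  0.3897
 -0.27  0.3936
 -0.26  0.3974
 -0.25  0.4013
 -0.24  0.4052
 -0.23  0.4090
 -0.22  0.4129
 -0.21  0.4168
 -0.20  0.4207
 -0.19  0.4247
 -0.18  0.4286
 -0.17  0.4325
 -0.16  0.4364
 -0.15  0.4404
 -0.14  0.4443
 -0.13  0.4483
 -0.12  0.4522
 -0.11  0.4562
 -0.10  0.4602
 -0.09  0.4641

0.4129

σ√T = 0.44 × 1.0000 = 0.4400
ln(S/K) + (r + σ²/2)T = ln(480/500) + (0.042 + 0.44²/2)·1 = -0.0408 + 0.1388 = 0.0980
d₁ = 0.0980 / 0.4400 = 0.2227 → 0.22
d₂ = d₁ − σ√T = 0.2227 − 0.4400 = -0.2173 → -0.22
Pr(exercise) under Q = N(d₂) = 0.4129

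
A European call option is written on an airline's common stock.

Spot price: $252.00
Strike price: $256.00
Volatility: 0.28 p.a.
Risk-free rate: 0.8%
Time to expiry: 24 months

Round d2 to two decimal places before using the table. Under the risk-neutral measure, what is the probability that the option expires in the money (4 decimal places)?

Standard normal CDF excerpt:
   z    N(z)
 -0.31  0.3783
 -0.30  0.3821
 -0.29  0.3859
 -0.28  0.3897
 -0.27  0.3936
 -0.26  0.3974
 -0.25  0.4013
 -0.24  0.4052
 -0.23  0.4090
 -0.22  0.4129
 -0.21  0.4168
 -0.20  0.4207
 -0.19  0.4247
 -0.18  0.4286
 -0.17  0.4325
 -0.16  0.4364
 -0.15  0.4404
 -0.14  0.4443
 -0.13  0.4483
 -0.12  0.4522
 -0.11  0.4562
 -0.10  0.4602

σ√T = 0.28 × 1.4142 = 0.3960
d₁ = [ln(252/256) + (0.008 + ½·0.28²)·2] / (σ√T) = (-0.0157 + 0.0944) / 0.3960 = 0.1986 → 0.20
d₂ = 0.1986 − 0.3960 = -0.1974 → -0.20
Risk-neutral Pr[S_T > K] = N(d₂) = N(-0.20) = 0.4207

0.4207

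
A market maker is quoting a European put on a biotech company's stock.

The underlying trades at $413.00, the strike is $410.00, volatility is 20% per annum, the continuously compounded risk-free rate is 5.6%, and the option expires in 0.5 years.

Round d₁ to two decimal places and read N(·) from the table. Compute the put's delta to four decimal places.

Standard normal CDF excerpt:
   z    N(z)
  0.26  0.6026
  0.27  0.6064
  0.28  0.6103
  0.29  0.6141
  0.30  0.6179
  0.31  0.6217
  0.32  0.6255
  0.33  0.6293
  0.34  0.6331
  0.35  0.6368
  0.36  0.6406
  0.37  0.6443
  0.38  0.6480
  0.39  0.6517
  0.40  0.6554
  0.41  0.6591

σ√T = 0.2·√0.5 = 0.1414
d₁ = [ln(413/410) + (0.056 + 0.2²/2)·0.5] / 0.1414 = [0.0073 + 0.0380] / 0.1414 = 0.3203 ⇒ 0.32
N(d₁) = N(0.32) = 0.6255
Δ_put = N(d₁) − 1 = 0.6255 − 1 = -0.3745

-0.3745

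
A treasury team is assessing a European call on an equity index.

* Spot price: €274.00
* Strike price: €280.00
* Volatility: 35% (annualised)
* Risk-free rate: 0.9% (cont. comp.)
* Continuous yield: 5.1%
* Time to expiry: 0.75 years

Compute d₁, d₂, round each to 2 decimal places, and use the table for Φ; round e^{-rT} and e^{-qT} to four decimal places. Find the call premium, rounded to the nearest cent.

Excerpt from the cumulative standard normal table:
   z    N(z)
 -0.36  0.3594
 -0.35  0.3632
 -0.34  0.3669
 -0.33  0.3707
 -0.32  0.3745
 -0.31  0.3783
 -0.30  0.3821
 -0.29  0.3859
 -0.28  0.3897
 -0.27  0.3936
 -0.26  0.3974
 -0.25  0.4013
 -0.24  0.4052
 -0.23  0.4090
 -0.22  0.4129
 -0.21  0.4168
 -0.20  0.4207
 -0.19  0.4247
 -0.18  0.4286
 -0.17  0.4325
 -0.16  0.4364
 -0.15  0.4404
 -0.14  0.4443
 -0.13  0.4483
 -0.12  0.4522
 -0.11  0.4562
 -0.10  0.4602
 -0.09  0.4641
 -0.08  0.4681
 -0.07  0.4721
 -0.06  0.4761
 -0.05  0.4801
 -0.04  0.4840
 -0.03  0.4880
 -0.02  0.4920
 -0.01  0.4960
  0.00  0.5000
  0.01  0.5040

€26.65

σ√T = 0.35 × 0.8660 = 0.3031
d₁ = [ln(274/280) + (0.009 − 0.051 + 0.35²/2)·0.75] / 0.3031 = [-0.0217 + 0.0144] / 0.3031 = -0.0238 ≈ -0.02
d₂ = d₁ − σ√T = -0.0238 − 0.3031 = -0.3269 ≈ -0.33
e^(−qT) = e^(−0.051·0.75) = 0.9625;  e^(−rT) = e^(−0.009·0.75) = 0.9933
N(d₁) = N(-0.02) = 0.4920;  N(d₂) = N(-0.33) = 0.3707
C = 274·0.9625·0.4920 − 280·0.9933·0.3707 = 129.7527 − 103.1006 = 26.6521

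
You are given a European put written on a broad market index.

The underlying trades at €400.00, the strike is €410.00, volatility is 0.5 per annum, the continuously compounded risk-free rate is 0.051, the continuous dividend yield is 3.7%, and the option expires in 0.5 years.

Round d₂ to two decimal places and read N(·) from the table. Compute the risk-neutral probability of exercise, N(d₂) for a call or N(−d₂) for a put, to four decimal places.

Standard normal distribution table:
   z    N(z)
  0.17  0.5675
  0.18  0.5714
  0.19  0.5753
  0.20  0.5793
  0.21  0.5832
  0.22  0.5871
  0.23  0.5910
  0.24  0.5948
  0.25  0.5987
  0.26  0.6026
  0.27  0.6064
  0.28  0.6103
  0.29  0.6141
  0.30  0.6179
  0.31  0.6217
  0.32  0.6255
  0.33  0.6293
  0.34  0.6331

σ√T = 0.5 × 0.7071 = 0.3536
d₁ = [ln(400/410) + (0.051 − 0.037 + 0.5²/2)·0.5] / 0.3536 = [-0.0247 + 0.0695] / 0.3536 = 0.1267 which rounds to 0.13
d₂ = d₁ − σ√T = 0.1267 − 0.3536 = -0.2268 which rounds to -0.23
Risk-neutral Pr[S_T < K] = N(−d₂) = N(0.23) = 0.5910

0.5910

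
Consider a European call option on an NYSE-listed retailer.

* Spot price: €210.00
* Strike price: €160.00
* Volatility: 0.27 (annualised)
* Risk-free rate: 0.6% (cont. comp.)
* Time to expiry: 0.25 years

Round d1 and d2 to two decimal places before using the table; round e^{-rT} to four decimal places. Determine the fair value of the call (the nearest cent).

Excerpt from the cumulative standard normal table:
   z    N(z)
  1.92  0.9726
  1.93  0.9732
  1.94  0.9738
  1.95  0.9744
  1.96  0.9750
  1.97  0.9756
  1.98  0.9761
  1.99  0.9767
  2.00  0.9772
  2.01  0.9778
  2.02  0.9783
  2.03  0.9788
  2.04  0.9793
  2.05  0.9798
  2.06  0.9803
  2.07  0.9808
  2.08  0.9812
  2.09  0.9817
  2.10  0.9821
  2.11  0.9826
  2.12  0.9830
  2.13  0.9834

€50.39

σ√T = 0.27 × 0.5000 = 0.1350
d₁ = [ln(210/160) + (0.006 + 0.27²/2)·0.25] / 0.1350 = [0.2719 + 0.0106] / 0.1350 = 2.0929 which rounds to 2.09
d₂ = d₁ − σ√T = 2.0929 − 0.1350 = 1.9579 which rounds to 1.96
exp(−rT) = exp(−0.006·0.25) = 0.9985
C = 210·N(2.09) − 160·0.9985·N(1.96) = 210·0.9817 − 160·0.9985·0.9750 = 206.1570 − 155.7660 = 50.3910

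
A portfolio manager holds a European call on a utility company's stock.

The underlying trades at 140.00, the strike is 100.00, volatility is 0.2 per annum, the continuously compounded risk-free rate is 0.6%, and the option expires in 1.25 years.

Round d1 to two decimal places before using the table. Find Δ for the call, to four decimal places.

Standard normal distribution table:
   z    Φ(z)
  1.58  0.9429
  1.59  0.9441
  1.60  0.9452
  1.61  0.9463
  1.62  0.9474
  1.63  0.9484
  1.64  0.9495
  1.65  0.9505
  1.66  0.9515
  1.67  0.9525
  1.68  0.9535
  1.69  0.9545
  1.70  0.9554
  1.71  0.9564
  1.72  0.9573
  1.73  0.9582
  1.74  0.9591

0.9505

T = 1.25;  σ√T = 0.2236
d₁ = [ln(140/100) + (0.006 + 0.2²/2)·1.25] / 0.2236 = [0.3365 + 0.0325] / 0.2236 = 1.6501 which rounds to 1.65
N(d₁) = N(1.65) = 0.9505
Δ_call = N(d₁) = 0.9505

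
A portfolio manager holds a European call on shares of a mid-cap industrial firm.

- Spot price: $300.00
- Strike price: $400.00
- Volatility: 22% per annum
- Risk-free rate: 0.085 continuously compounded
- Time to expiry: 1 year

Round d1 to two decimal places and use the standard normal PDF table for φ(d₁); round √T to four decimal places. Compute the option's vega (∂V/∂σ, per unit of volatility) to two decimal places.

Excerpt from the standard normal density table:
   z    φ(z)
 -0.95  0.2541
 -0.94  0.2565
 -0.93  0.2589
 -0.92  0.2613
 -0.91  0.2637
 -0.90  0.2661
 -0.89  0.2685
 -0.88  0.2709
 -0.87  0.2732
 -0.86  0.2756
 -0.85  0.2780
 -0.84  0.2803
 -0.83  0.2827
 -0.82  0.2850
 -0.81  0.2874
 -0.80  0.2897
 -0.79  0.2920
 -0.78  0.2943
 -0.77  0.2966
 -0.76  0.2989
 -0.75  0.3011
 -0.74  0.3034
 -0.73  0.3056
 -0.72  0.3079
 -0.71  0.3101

86.22

T = 1;  σ√T = 0.2200
d₁ = [ln(300/400) + (0.085 + 0.22²/2)·1] / 0.2200 = [-0.2877 + 0.1092] / 0.2200 = -0.8113 which rounds to -0.81
√T = √1 = 1.0000
φ(d₁) = φ(-0.81) = 0.2874
vega = S·φ(d₁)·√T = 300·0.2874·1.0000 = 86.2200
(Call and put vega coincide under Black-Scholes.)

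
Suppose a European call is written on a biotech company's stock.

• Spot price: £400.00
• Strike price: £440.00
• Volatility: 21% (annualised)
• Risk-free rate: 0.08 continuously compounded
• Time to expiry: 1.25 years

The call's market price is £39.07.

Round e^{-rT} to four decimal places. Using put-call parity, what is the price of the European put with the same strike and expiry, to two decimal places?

e^(−rT) = e^(−0.08·1.25) = 0.9048
Put-call parity: C − P = S − K·e^(−rT) = 400 − 440·0.9048 = 400 − 398.1120 = 1.8880
P = C − (C − P) = 39.07 − (1.8880) = 37.1820

£37.18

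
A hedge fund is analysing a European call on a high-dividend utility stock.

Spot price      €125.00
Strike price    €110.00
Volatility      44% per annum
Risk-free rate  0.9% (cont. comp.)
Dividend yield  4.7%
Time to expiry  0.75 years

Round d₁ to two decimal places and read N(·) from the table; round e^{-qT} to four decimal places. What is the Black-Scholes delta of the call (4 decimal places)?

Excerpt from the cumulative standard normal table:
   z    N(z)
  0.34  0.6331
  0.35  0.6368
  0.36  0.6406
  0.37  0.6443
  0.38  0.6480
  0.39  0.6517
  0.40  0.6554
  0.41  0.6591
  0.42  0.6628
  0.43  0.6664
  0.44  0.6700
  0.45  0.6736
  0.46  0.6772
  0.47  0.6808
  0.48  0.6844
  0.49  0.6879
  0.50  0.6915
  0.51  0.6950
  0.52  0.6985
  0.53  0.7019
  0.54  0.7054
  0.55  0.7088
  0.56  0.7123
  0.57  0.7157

T = 0.75;  σ√T = 0.3811
d₁ = [ln(125/110) + (0.009 − 0.047 + 0.44²/2)·0.75] / 0.3811 = [0.1278 + 0.0441] / 0.3811 = 0.4512 which rounds to 0.45
N(d₁) = N(0.45) = 0.6736
Δ_call = e^(−qT)·N(d₁) = 0.9654·0.6736 = 0.6503

0.6503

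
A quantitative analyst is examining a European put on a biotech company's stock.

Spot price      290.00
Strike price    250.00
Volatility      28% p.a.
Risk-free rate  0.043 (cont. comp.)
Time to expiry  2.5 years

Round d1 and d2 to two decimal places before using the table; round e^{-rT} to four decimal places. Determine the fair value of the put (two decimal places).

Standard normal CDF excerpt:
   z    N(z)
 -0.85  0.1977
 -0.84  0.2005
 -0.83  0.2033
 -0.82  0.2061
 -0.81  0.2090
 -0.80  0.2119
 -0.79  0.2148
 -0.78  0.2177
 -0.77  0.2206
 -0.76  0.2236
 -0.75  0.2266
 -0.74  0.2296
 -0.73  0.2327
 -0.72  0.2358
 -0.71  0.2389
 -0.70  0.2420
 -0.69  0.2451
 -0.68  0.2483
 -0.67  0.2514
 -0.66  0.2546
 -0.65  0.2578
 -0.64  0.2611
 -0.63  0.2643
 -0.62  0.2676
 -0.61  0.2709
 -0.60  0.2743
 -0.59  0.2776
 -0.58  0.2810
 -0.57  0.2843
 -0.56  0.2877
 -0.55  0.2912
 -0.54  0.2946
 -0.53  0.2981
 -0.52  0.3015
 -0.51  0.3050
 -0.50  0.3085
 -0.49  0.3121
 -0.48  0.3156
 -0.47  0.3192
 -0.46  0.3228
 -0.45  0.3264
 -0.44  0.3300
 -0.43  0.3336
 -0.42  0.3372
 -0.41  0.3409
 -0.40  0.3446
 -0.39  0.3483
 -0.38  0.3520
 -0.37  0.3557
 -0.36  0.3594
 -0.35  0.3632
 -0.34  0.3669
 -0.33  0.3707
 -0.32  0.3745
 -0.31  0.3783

σ√T = 0.28 × 1.5811 = 0.4427
ln(S/K) + (r + σ²/2)T = ln(290/250) + (0.043 + 0.28²/2)·2.5 = 0.1484 + 0.2055 = 0.3539
d₁ = 0.3539 / 0.4427 = 0.7994 → 0.80
d₂ = d₁ − σ√T = 0.7994 − 0.4427 = 0.3567 → 0.36
e^(−rT) = e^(−0.043·2.5) = 0.8981
N(−d₂) = N(-0.36) = 0.3594;  N(−d₁) = N(-0.80) = 0.2119
P = 250·0.8981·0.3594 − 290·0.2119 = 80.6943 − 61.4510 = 19.2433

19.24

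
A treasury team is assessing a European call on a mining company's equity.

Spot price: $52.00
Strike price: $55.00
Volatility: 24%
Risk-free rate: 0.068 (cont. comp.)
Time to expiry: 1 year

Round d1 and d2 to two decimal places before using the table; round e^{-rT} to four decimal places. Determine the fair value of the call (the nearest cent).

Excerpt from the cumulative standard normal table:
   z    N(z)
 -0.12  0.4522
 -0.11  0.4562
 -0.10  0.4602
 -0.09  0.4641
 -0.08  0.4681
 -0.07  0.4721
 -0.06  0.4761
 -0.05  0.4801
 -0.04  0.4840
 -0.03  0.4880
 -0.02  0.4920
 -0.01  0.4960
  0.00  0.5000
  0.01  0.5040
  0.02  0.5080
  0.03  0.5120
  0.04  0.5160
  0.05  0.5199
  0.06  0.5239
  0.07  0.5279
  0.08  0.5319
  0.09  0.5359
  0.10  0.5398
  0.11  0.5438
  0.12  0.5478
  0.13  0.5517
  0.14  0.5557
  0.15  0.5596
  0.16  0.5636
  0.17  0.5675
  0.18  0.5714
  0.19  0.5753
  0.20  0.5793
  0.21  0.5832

σ√T = 0.24 × 1.0000 = 0.2400
d₁ = [ln(52/55) + (0.068 + ½·0.24²)·1] / (σ√T) = (-0.0561 + 0.0968) / 0.2400 = 0.1696 → 0.17
d₂ = 0.1696 − 0.2400 = -0.0704 → -0.07
e^(−rT) = e^(−0.068·1) = 0.9343
N(d₁) = N(0.17) = 0.5675;  N(d₂) = N(-0.07) = 0.4721
C = 52·0.5675 − 55·0.9343·0.4721 = 29.5100 − 24.2596 = 5.2504

$5.25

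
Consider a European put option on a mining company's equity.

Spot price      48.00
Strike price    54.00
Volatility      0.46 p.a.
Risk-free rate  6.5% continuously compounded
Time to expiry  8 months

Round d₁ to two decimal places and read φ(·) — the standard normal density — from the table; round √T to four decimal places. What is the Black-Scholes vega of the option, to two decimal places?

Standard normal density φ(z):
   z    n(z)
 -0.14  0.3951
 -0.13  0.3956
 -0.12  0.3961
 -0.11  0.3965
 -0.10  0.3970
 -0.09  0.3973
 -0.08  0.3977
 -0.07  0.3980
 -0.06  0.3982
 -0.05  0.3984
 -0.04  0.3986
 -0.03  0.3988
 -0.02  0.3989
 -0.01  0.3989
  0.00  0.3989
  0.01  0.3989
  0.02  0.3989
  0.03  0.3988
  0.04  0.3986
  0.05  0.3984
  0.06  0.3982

T = 0.6667;  σ√T = 0.3756
ln(S/K) + (r + σ²/2)T = ln(48/54) + (0.065 + 0.46²/2)·0.6667 = -0.1178 + 0.1139 = -0.0039
d₁ = -0.0039 / 0.3756 = -0.0104 which rounds to -0.01
√T = √0.6667 = 0.8165
φ(d₁) = φ(-0.01) = 0.3989
vega = S·φ(d₁)·√T = 48·0.3989·0.8165 = 15.6337

15.63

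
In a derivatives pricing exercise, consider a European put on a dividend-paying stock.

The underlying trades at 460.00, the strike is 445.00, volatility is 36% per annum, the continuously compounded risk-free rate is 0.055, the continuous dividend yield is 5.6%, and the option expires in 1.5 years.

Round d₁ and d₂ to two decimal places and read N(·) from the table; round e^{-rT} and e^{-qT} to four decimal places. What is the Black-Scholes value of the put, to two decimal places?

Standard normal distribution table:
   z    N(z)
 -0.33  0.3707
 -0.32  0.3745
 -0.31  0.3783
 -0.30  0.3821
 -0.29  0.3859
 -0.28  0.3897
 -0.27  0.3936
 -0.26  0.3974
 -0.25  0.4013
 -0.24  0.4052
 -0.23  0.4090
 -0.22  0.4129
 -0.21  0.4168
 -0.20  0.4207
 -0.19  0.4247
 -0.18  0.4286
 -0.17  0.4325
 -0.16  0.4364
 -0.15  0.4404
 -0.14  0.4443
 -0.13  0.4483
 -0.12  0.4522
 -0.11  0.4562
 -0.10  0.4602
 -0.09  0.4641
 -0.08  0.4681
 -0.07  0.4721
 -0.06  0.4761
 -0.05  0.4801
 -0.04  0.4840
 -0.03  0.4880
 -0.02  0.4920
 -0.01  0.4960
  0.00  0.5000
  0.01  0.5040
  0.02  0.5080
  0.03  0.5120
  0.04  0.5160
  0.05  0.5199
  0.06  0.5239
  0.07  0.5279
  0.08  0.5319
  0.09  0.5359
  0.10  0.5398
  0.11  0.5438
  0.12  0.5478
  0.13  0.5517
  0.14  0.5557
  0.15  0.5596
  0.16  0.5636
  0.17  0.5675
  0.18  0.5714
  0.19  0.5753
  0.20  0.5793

T = 1.5;  σ√T = 0.4409
d₁ = [ln(460/445) + (0.055 − 0.056 + 0.36²/2)·1.5] / 0.4409 = [0.0332 + 0.0957] / 0.4409 = 0.2922 ⇒ 0.29
d₂ = d₁ − σ√T = 0.2922 − 0.4409 = -0.1487 ⇒ -0.15
exp(−qT) = exp(−0.056·1.5) = 0.9194;  exp(−rT) = exp(−0.055·1.5) = 0.9208
N(−d₂) = N(0.15) = 0.5596;  N(−d₁) = N(-0.29) = 0.3859
P = 445·0.9208·0.5596 − 460·0.9194·0.3859 = 229.2995 − 163.2064 = 66.0931

66.09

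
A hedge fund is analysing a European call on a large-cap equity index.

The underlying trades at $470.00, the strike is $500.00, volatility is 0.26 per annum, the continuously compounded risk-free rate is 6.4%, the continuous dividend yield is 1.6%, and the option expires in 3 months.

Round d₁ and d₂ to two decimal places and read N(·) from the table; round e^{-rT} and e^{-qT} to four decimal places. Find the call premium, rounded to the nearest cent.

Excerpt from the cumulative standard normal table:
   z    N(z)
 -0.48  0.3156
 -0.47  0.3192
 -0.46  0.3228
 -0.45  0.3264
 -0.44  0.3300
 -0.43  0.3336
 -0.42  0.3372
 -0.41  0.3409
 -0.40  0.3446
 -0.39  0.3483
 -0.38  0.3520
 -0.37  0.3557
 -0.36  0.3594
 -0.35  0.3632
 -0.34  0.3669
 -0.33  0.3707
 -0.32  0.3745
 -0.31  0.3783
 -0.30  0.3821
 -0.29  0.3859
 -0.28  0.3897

$14.71

σ√T = 0.26·√0.25 = 0.1300
ln(S/K) + (r − q + σ²/2)T = ln(470/500) + (0.064 − 0.016 + 0.26²/2)·0.25 = -0.0619 + 0.0205 = -0.0414
d₁ = -0.0414 / 0.1300 = -0.3187 ≈ -0.32
d₂ = d₁ − σ√T = -0.3187 − 0.1300 = -0.4487 ≈ -0.45
exp(−qT) = exp(−0.016·0.25) = 0.9960;  exp(−rT) = exp(−0.064·0.25) = 0.9841
N(d₁) = N(-0.32) = 0.3745;  N(d₂) = N(-0.45) = 0.3264
C = 470·0.9960·0.3745 − 500·0.9841·0.3264 = 175.3109 − 160.6051 = 14.7058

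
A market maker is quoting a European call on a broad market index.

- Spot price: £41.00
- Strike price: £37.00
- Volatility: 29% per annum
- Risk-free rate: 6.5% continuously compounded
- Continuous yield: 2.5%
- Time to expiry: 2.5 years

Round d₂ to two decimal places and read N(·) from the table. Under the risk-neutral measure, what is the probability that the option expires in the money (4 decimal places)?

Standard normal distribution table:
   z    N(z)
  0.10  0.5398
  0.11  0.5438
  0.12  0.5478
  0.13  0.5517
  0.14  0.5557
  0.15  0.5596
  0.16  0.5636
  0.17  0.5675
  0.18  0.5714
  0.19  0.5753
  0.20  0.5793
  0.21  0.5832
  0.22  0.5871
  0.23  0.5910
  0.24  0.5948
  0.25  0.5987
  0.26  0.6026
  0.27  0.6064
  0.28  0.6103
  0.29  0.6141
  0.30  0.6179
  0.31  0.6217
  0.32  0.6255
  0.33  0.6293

σ√T = 0.29·√2.5 = 0.4585
d₁ = [ln(41/37) + (0.065 − 0.025 + 0.29²/2)·2.5] / 0.4585 = [0.1027 + 0.2051] / 0.4585 = 0.6712 ⇒ 0.67
d₂ = d₁ − σ√T = 0.6712 − 0.4585 = 0.2127 ⇒ 0.21
Pr(exercise) under Q = N(d₂) = 0.5832

0.5832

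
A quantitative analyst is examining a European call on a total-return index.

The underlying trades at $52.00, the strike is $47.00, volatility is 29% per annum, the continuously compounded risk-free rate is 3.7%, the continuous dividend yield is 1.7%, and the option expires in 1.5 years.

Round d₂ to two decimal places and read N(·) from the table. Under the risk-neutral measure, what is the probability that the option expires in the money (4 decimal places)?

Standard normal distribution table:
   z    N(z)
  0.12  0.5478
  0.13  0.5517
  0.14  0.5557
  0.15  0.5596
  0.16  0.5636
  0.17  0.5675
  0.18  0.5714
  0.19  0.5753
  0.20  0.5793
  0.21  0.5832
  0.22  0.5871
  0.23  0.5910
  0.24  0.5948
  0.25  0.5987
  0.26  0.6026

0.5753

σ√T = 0.29 × 1.2247 = 0.3552
ln(S/K) + (r − q + σ²/2)T = ln(52/47) + (0.037 − 0.017 + 0.29²/2)·1.5 = 0.1011 + 0.0931 = 0.1942
d₁ = 0.1942 / 0.3552 = 0.5467 ≈ 0.55
d₂ = d₁ − σ√T = 0.5467 − 0.3552 = 0.1915 ≈ 0.19
Pr(exercise) under Q = N(d₂) = 0.5753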